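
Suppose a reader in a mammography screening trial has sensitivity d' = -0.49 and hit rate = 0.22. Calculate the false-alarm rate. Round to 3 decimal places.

z(hit rate) = z(0.22) = -0.7722
z(FA) = z(H) − d' = -0.7722 − (-0.49) = -0.2822
false-alarm rate = Φ(-0.2822) = 0.3889

false-alarm rate = 0.389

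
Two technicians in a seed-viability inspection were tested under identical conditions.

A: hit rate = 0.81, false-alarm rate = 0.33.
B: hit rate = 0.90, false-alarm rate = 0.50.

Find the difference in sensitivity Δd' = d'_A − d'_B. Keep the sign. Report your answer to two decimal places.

A: z(0.81) = 0.878, z(0.33) = -0.440, d' = 1.318
B: z(0.90) = 1.282, z(0.50) = 0.000, d' = 1.282
Δd' = d'_A − d'_B = 1.318 − 1.282 = 0.036
A has the higher sensitivity.

Δd' = 0.04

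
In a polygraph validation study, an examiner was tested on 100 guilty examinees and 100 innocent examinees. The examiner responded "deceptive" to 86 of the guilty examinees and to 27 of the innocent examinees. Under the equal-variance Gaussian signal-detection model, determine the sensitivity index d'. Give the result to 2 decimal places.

H = 86/100 = 0.8600
FA = 27/100 = 0.2700
z(0.8600) = 1.0803, z(0.2700) = -0.6128
d' = z(H) − z(FA) = 1.0803 − (-0.6128) = 1.6931

d' = 1.69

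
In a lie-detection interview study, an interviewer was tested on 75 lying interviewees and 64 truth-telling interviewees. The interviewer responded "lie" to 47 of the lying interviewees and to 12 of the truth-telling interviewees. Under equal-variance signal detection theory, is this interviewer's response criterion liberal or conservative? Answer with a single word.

conservative

z(H) = 0.323, z(FA) = -0.887
c = −½·(z(H) + z(FA)) = 0.282
c > 0 → conservative criterion (biased toward responding “no”).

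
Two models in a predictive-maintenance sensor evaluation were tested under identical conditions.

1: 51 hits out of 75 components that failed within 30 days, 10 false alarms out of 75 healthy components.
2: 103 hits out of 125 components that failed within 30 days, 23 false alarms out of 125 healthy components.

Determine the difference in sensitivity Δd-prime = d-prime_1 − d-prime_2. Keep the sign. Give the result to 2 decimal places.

Δd-prime = -0.25

1: z(0.6800) = 0.468, z(0.1333) = -1.111, d' = 1.579
2: z(0.8240) = 0.931, z(0.1840) = -0.900, d' = 1.831
Δd' = d'_1 − d'_2 = 1.579 − 1.831 = -0.252
2 has the higher sensitivity.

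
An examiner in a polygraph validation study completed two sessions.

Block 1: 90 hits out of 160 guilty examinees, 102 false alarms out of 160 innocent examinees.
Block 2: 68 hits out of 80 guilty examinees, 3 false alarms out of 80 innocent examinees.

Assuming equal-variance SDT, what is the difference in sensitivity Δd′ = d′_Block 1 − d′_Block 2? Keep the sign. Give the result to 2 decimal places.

Block 1: z(0.5625) = 0.157, z(0.6375) = 0.352, d' = -0.195
Block 2: z(0.8500) = 1.036, z(0.0375) = -1.780, d' = 2.816
Δd' = d'_Block 1 − d'_Block 2 = -0.195 − 2.816 = -3.011
Block 2 has the higher sensitivity.

Δd′ = -3.01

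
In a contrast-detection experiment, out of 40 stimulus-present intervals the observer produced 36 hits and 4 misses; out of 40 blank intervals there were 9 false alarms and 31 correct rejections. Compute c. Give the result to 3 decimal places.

H = 36/40 = 0.9000
FA = 9/40 = 0.2250
z(H) = z(0.9000) = 1.2816
z(FA) = z(0.2250) = -0.7554
c = −½·[z(H) + z(FA)] = −0.5 × (1.2816 + (-0.7554)) = -0.2631
c < 0: the observer has a liberal response bias.

c = -0.263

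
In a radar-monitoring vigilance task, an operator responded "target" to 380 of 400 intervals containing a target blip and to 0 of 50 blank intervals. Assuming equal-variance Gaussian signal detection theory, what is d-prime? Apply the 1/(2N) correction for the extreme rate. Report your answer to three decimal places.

d-prime = 3.971

The false-alarm rate is 0/50 = 0, so apply the 1/(2N) correction: FA → 1/(2·50) = 0.01000.
z(H) = z(0.95000) = 1.6449
z(FA) = z(0.01000) = -2.3263
d' = 1.6449 − (-2.3263) = 3.9712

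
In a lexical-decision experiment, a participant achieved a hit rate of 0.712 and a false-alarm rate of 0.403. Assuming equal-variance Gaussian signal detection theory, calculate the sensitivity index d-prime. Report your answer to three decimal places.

Φ⁻¹(H) = 0.5592
Φ⁻¹(FA) = -0.2456
d' = z(H) − z(FA) = 0.5592 − (-0.2456) = 0.8048

d-prime = 0.805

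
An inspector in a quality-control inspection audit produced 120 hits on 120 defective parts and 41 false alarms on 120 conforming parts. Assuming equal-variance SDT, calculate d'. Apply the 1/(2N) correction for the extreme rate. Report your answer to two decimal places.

The hit rate is 120/120 = 1, so apply the 1/(2N) correction: H → 1 − 1/(2·120) = 0.99583.
z(H) = z(0.99583) = 2.638
z(FA) = z(0.34167) = -0.408
d' = 2.638 − (-0.408) = 3.046

d' = 3.05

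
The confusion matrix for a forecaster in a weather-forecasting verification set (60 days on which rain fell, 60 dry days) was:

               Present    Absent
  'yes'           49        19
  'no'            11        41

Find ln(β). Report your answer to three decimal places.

ln β = -0.294

H = 49/60 = 0.8167
FA = 19/60 = 0.3167
Φ⁻¹(H) = Φ⁻¹(0.8167) = 0.9029
Φ⁻¹(FA) = Φ⁻¹(0.3167) = -0.4769
ln β = −½·[z(H)² − z(FA)²] = −0.5 × (0.8152 − 0.2274) = -0.2939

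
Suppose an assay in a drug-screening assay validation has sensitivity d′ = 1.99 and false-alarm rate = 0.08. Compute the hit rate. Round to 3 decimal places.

z(false-alarm rate) = z(0.08) = -1.4051
z(H) = z(FA) + d' = -1.4051 + 1.99 = 0.5849
hit rate = Φ(0.5849) = 0.7207

hit rate = 0.721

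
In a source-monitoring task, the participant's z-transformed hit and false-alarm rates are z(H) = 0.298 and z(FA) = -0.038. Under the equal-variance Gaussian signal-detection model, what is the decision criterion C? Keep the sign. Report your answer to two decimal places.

c = −½·[z(H) + z(FA)] = −½·(0.298 + (-0.038)) = -0.130
c < 0: the participant has a liberal response bias.

C = -0.13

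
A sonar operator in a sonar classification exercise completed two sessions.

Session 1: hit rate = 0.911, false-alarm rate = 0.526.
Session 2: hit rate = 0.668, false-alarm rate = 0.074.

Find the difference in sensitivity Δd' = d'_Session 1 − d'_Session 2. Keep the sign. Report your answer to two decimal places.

Session 1: z(0.911) = 1.347, z(0.526) = 0.065, d' = 1.282
Session 2: z(0.668) = 0.434, z(0.074) = -1.447, d' = 1.881
Δd' = d'_Session 1 − d'_Session 2 = 1.282 − 1.881 = -0.599
Session 2 has the higher sensitivity.

Δd' = -0.60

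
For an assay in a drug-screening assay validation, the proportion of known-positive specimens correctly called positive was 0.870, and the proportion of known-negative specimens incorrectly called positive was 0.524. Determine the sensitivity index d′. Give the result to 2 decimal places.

z(H) = 1.126
z(FA) = 0.060
d' = z(H) − z(FA) = 1.126 − 0.060 = 1.066

d′ = 1.07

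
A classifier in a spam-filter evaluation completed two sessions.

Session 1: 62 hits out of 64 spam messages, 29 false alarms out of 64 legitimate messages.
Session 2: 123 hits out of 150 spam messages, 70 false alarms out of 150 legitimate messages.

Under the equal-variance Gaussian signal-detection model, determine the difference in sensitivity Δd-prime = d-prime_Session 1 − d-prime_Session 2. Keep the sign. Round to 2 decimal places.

Δd-prime = 0.98

Session 1: z(0.9688) = 1.863, z(0.4531) = -0.118, d' = 1.981
Session 2: z(0.8200) = 0.915, z(0.4667) = -0.084, d' = 0.999
Δd' = d'_Session 1 − d'_Session 2 = 1.981 − 0.999 = 0.982
Session 1 has the higher sensitivity.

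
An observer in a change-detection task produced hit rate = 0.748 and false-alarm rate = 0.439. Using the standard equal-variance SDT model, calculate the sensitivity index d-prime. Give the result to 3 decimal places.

z(0.748) = 0.6682, z(0.439) = -0.1535
d' = z(H) − z(FA) = 0.6682 − (-0.1535) = 0.8217

d-prime = 0.822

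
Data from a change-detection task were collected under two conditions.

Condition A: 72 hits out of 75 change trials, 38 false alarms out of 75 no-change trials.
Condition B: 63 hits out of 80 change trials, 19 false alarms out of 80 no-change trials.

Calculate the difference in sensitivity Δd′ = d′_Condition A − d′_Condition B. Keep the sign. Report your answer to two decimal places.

Condition A: z(0.9600) = 1.751, z(0.5067) = 0.017, d' = 1.734
Condition B: z(0.7875) = 0.798, z(0.2375) = -0.714, d' = 1.512
Δd' = d'_Condition A − d'_Condition B = 1.734 − 1.512 = 0.222
Condition A has the higher sensitivity.

Δd′ = 0.22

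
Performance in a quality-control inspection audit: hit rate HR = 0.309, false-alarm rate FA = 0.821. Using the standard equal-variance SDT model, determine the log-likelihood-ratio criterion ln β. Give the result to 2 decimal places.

ln β = 0.30

z(0.309) = -0.499, z(0.821) = 0.919
ln β = −½·[z(H)² − z(FA)²] = −0.5 × (0.249 − 0.845) = 0.298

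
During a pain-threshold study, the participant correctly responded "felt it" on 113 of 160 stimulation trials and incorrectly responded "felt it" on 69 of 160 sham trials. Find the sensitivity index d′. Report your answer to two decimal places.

d′ = 0.72

H = 113/160 = 0.7063
FA = 69/160 = 0.4313
Φ⁻¹(H) = Φ⁻¹(0.7063) = 0.543
Φ⁻¹(FA) = Φ⁻¹(0.4313) = -0.173
d' = z(H) − z(FA) = 0.543 − (-0.173) = 0.716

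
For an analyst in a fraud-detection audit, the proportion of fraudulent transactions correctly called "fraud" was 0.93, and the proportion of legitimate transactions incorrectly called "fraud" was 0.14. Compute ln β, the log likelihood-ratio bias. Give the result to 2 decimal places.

ln β = -0.51

z(H) = z(0.93) = 1.476
z(FA) = z(0.14) = -1.080
ln β = −½·[z(H)² − z(FA)²] = −0.5 × (2.179 − 1.166) = -0.5065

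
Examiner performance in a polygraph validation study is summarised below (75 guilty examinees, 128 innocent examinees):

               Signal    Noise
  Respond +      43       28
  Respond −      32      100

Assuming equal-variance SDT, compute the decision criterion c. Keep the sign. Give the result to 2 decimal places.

H = 43/75 = 0.5733
FA = 28/128 = 0.2188
z(H) = 0.185
z(FA) = -0.776
c = −½·[z(H) + z(FA)] = −0.5 × (0.185 + (-0.776)) = 0.2955

c = 0.30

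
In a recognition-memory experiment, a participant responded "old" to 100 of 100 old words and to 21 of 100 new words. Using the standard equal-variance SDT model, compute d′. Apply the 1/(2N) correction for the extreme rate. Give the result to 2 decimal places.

d′ = 3.38

The hit rate is 100/100 = 1, so apply the 1/(2N) correction: H → 1 − 1/(2·100) = 0.99500.
z(H) = z(0.99500) = 2.576
z(FA) = z(0.21000) = -0.806
d' = 2.576 − (-0.806) = 3.382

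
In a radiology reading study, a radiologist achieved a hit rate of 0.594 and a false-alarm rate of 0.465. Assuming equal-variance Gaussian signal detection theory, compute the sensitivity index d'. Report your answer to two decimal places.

z(0.594) = 0.2378, z(0.465) = -0.0878
d' = z(H) − z(FA) = 0.2378 − (-0.0878) = 0.3256

d' = 0.33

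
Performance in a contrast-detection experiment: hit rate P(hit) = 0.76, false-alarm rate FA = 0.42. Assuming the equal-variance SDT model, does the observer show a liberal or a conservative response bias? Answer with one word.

z(H) = 0.706, z(FA) = -0.202
c = −½·(z(H) + z(FA)) = -0.252
c < 0 → liberal criterion (biased toward responding “yes”).

liberal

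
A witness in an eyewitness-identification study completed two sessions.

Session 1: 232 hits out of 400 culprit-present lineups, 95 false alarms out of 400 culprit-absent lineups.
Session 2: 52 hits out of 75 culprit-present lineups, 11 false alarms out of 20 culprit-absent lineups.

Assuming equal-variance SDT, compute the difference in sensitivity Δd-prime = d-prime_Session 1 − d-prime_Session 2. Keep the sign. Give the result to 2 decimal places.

Session 1: z(0.5800) = 0.202, z(0.2375) = -0.714, d' = 0.916
Session 2: z(0.6933) = 0.505, z(0.5500) = 0.126, d' = 0.379
Δd' = d'_Session 1 − d'_Session 2 = 0.916 − 0.379 = 0.537
Session 1 has the higher sensitivity.

Δd-prime = 0.54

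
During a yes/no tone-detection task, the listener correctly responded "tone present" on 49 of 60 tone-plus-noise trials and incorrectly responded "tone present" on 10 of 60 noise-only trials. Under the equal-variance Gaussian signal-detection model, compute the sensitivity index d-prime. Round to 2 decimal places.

H = 49/60 = 0.8167
FA = 10/60 = 0.1667
Φ⁻¹(0.8167) = 0.903, Φ⁻¹(0.1667) = -0.967
d' = z(H) − z(FA) = 0.903 − (-0.967) = 1.870

d-prime = 1.87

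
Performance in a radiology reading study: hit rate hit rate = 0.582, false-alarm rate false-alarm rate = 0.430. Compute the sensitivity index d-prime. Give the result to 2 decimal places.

z(0.582) = 0.2070, z(0.430) = -0.1764
d' = z(H) − z(FA) = 0.2070 − (-0.1764) = 0.3834

d-prime = 0.38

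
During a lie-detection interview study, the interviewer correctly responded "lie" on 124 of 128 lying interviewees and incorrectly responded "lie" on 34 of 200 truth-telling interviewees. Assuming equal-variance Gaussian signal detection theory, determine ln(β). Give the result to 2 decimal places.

ln β = -1.28

H = 124/128 = 0.9688
FA = 34/200 = 0.1700
z(H) = z(0.9688) = 1.863
z(FA) = z(0.1700) = -0.954
ln β = −½·[z(H)² − z(FA)²] = −0.5 × (3.471 − 0.910) = -1.2805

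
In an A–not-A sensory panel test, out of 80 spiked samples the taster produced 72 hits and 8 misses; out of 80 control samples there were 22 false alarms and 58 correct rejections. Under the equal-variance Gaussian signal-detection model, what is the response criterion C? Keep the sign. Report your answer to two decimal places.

H = 72/80 = 0.9000
FA = 22/80 = 0.2750
z(0.9000) = 1.282, z(0.2750) = -0.598
c = −½·[z(H) + z(FA)] = −0.5 × (1.282 + (-0.598)) = -0.342
c < 0: the taster has a liberal response bias.

C = -0.34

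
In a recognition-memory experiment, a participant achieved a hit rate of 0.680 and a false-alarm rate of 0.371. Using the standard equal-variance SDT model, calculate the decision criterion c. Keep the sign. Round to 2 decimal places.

z(0.680) = 0.468, z(0.371) = -0.329
c = −½·[z(H) + z(FA)] = −0.5 × (0.468 + (-0.329)) = -0.0695

c = -0.07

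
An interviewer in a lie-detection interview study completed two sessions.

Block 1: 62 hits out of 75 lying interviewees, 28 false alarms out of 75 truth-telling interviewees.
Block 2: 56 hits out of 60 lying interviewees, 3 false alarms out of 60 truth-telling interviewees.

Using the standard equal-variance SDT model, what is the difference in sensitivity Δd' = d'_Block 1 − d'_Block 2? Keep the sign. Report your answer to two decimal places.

Block 1: z(0.8267) = 0.941, z(0.3733) = -0.323, d' = 1.264
Block 2: z(0.9333) = 1.501, z(0.0500) = -1.645, d' = 3.146
Δd' = d'_Block 1 − d'_Block 2 = 1.264 − 3.146 = -1.882
Block 2 has the higher sensitivity.

Δd' = -1.88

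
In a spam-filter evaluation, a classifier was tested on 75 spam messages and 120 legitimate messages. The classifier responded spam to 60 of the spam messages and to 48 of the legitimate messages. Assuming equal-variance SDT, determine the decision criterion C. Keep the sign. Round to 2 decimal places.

H = 60/75 = 0.8000
FA = 48/120 = 0.4000
Φ⁻¹(0.8000) = 0.8416, Φ⁻¹(0.4000) = -0.2533
c = −½·[z(H) + z(FA)] = −0.5 × (0.8416 + (-0.2533)) = -0.29415
c < 0: the classifier has a liberal response bias.

C = -0.29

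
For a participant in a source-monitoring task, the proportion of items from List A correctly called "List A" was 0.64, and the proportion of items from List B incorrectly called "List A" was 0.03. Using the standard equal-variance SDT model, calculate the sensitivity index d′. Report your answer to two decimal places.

z(H) = 0.3585
z(FA) = -1.8808
d' = z(H) − z(FA) = 0.3585 − (-1.8808) = 2.2393

d′ = 2.24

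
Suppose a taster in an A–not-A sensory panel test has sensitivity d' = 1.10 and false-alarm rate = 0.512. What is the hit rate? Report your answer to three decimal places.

z(false-alarm rate) = z(0.512) = 0.0301
z(H) = z(FA) + d' = 0.0301 + 1.10 = 1.1301
hit rate = Φ(1.1301) = 0.8708

hit rate = 0.871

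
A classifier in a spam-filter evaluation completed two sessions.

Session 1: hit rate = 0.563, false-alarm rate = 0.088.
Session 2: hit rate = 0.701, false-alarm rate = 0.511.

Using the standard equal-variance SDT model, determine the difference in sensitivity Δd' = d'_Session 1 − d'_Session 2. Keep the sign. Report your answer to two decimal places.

Δd' = 1.01

Session 1: z(0.563) = 0.159, z(0.088) = -1.353, d' = 1.512
Session 2: z(0.701) = 0.527, z(0.511) = 0.028, d' = 0.499
Δd' = d'_Session 1 − d'_Session 2 = 1.512 − 0.499 = 1.013
Session 1 has the higher sensitivity.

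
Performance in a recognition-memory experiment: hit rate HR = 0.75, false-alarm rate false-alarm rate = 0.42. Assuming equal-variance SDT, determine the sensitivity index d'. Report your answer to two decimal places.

z(H) = z(0.75) = 0.674
z(FA) = z(0.42) = -0.202
d' = z(H) − z(FA) = 0.674 − (-0.202) = 0.876

d' = 0.88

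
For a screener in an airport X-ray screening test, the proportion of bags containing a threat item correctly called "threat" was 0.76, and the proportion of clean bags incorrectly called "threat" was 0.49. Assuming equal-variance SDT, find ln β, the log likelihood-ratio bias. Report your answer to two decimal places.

ln β = -0.25

z(0.76) = 0.706, z(0.49) = -0.025
ln β = −½·[z(H)² − z(FA)²] = −0.5 × (0.498 − 0.001) = -0.2485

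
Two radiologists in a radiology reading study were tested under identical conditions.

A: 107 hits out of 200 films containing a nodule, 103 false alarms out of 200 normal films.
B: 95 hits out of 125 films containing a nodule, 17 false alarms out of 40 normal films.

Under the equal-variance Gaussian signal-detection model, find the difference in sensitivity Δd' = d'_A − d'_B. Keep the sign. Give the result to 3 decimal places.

A: z(0.5350) = 0.0878, z(0.5150) = 0.0376, d' = 0.0502
B: z(0.7600) = 0.7063, z(0.4250) = -0.1891, d' = 0.8954
Δd' = d'_A − d'_B = 0.0502 − 0.8954 = -0.8452
B has the higher sensitivity.

Δd' = -0.845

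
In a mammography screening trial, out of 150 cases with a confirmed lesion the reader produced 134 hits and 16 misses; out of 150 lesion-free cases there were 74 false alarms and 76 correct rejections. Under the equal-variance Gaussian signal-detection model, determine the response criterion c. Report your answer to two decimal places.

H = 134/150 = 0.8933
FA = 74/150 = 0.4933
z(H) = 1.244
z(FA) = -0.017
c = −½·[z(H) + z(FA)] = −0.5 × (1.244 + (-0.017)) = -0.6135

c = -0.61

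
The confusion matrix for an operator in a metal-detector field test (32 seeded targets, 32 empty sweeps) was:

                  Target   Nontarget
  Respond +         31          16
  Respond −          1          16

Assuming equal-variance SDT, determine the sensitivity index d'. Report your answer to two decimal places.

H = 31/32 = 0.9688
FA = 16/32 = 0.5000
z(H) = z(0.9688) = 1.863
z(FA) = z(0.5000) = 0.000
d' = z(H) − z(FA) = 1.863 − 0.000 = 1.863

d' = 1.86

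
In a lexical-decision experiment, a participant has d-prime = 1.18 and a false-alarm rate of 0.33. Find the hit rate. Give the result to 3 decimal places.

hit rate = 0.770

z(false-alarm rate) = z(0.33) = -0.4399
z(H) = z(FA) + d' = -0.4399 + 1.18 = 0.7401
hit rate = Φ(0.7401) = 0.7704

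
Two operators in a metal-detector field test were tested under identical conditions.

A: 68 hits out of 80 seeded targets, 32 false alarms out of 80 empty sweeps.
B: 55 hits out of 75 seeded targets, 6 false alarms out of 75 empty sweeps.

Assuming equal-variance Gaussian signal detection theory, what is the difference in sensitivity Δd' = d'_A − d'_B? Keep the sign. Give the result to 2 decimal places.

A: z(0.8500) = 1.036, z(0.4000) = -0.253, d' = 1.289
B: z(0.7333) = 0.623, z(0.0800) = -1.405, d' = 2.028
Δd' = d'_A − d'_B = 1.289 − 2.028 = -0.739
B has the higher sensitivity.

Δd' = -0.74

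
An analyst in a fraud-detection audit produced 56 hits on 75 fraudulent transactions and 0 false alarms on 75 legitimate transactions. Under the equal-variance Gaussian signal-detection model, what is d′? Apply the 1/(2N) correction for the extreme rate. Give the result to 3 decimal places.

The false-alarm rate is 0/75 = 0, so apply the 1/(2N) correction: FA → 1/(2·75) = 0.00667.
z(H) = z(0.74667) = 0.6640
z(FA) = z(0.00667) = -2.4746
d' = 0.6640 − (-2.4746) = 3.1386

d′ = 3.139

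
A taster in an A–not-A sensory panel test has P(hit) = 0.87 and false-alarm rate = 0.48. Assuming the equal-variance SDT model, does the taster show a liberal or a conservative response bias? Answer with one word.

liberal

z(H) = 1.126, z(FA) = -0.050
c = −½·(z(H) + z(FA)) = -0.538
c < 0 → liberal criterion (biased toward responding “yes”).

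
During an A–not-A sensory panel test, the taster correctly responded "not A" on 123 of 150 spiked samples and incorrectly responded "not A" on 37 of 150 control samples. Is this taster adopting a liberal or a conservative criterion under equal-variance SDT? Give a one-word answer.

liberal

z(H) = 0.915, z(FA) = -0.685
c = −½·(z(H) + z(FA)) = -0.115
c < 0 → liberal criterion (biased toward responding “yes”).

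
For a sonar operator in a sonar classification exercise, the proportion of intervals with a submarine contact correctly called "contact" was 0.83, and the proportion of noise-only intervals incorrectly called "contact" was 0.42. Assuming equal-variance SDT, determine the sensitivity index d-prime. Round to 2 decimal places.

d-prime = 1.16

z(H) = z(0.83) = 0.9542
z(FA) = z(0.42) = -0.2019
d' = z(H) − z(FA) = 0.9542 − (-0.2019) = 1.1561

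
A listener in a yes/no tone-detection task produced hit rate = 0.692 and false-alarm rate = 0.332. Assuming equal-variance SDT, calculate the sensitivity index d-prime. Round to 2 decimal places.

z(H) = 0.5015
z(FA) = -0.4344
d' = z(H) − z(FA) = 0.5015 − (-0.4344) = 0.9359

d-prime = 0.94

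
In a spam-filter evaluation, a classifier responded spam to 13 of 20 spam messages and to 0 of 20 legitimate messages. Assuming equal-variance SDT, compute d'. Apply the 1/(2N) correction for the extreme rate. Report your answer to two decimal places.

The false-alarm rate is 0/20 = 0, so apply the 1/(2N) correction: FA → 1/(2·20) = 0.02500.
z(H) = z(0.65000) = 0.385
z(FA) = z(0.02500) = -1.960
d' = 0.385 − (-1.960) = 2.345

d' = 2.35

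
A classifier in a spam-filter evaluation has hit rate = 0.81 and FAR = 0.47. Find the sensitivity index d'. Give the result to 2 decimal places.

z(0.81) = 0.878, z(0.47) = -0.075
d' = z(H) − z(FA) = 0.878 − (-0.075) = 0.953

d' = 0.95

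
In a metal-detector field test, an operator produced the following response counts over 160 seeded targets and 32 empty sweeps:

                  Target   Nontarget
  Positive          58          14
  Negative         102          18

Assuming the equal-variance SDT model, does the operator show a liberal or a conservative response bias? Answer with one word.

conservative

z(H) = -0.352, z(FA) = -0.157
c = −½·(z(H) + z(FA)) = 0.2545
c > 0 → conservative criterion (biased toward responding “no”).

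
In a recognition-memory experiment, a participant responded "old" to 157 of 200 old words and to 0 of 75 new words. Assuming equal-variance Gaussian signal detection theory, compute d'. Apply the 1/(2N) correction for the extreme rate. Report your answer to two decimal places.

d' = 3.26

The false-alarm rate is 0/75 = 0, so apply the 1/(2N) correction: FA → 1/(2·75) = 0.00667.
z(H) = z(0.78500) = 0.789
z(FA) = z(0.00667) = -2.475
d' = 0.789 − (-2.475) = 3.264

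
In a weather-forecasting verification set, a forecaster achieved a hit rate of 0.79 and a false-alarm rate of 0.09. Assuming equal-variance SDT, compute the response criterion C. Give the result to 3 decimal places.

z(0.79) = 0.8064, z(0.09) = -1.3408
c = −½·[z(H) + z(FA)] = −0.5 × (0.8064 + (-1.3408)) = 0.2672

C = 0.267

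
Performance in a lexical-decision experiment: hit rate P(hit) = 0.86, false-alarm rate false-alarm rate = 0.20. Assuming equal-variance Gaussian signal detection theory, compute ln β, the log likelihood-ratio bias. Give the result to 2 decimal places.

ln β = -0.23

z(H) = 1.080
z(FA) = -0.842
ln β = −½·[z(H)² − z(FA)²] = −0.5 × (1.166 − 0.709) = -0.2285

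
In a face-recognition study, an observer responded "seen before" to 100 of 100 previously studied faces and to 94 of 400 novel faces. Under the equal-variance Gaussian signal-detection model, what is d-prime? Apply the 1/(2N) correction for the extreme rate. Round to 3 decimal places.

The hit rate is 100/100 = 1, so apply the 1/(2N) correction: H → 1 − 1/(2·100) = 0.99500.
z(H) = z(0.99500) = 2.5758
z(FA) = z(0.23500) = -0.7225
d' = 2.5758 − (-0.7225) = 3.2983

d-prime = 3.298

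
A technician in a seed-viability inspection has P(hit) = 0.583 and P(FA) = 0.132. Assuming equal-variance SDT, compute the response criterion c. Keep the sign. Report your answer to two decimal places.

c = 0.45

z(H) = 0.210
z(FA) = -1.117
c = −½·[z(H) + z(FA)] = −0.5 × (0.210 + (-1.117)) = 0.4535
c > 0: the technician has a conservative response bias.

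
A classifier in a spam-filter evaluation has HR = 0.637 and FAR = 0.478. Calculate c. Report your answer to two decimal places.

c = -0.15

z(H) = z(0.637) = 0.350
z(FA) = z(0.478) = -0.055
c = −½·[z(H) + z(FA)] = −0.5 × (0.350 + (-0.055)) = -0.1475
c < 0: the classifier has a liberal response bias.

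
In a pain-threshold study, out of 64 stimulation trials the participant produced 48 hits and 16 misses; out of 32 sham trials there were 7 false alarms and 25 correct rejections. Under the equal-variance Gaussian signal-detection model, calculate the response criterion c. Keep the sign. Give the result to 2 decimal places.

c = 0.05

H = 48/64 = 0.7500
FA = 7/32 = 0.2188
z(H) = 0.674
z(FA) = -0.776
c = −½·[z(H) + z(FA)] = −0.5 × (0.674 + (-0.776)) = 0.051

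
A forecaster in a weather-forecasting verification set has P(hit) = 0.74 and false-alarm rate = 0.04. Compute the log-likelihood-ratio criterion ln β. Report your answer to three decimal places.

Φ⁻¹(H) = Φ⁻¹(0.74) = 0.6433
Φ⁻¹(FA) = Φ⁻¹(0.04) = -1.7507
ln β = −½·[z(H)² − z(FA)²] = −0.5 × (0.4138 − 3.0650) = 1.3256

ln β = 1.326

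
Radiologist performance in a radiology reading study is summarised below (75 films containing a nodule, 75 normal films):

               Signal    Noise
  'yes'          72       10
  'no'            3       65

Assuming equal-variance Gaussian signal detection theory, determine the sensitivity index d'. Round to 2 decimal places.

H = 72/75 = 0.9600
FA = 10/75 = 0.1333
z(H) = 1.751
z(FA) = -1.111
d' = z(H) − z(FA) = 1.751 − (-1.111) = 2.862

d' = 2.86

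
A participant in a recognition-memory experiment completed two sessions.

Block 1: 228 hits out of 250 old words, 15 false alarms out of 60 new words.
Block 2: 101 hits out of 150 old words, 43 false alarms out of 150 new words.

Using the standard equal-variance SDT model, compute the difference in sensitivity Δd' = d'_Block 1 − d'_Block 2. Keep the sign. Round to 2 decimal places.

Δd' = 1.02

Block 1: z(0.9120) = 1.353, z(0.2500) = -0.674, d' = 2.027
Block 2: z(0.6733) = 0.449, z(0.2867) = -0.563, d' = 1.012
Δd' = d'_Block 1 − d'_Block 2 = 2.027 − 1.012 = 1.015
Block 1 has the higher sensitivity.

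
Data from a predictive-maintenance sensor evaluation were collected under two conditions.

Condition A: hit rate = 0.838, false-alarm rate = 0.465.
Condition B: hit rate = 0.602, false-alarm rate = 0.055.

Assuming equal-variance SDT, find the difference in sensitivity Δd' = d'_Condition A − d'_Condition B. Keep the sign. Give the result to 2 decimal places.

Condition A: z(0.838) = 0.986, z(0.465) = -0.088, d' = 1.074
Condition B: z(0.602) = 0.259, z(0.055) = -1.598, d' = 1.857
Δd' = d'_Condition A − d'_Condition B = 1.074 − 1.857 = -0.783
Condition B has the higher sensitivity.

Δd' = -0.78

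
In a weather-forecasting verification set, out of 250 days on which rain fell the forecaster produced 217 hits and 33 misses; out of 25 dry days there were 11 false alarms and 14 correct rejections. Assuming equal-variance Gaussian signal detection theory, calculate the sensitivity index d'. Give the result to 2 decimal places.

d' = 1.27

H = 217/250 = 0.8680
FA = 11/25 = 0.4400
z(H) = 1.1170
z(FA) = -0.1510
d' = z(H) − z(FA) = 1.1170 − (-0.1510) = 1.2680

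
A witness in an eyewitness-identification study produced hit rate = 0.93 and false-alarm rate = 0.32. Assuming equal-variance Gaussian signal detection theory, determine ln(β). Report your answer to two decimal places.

Φ⁻¹(H) = 1.476
Φ⁻¹(FA) = -0.468
ln β = −½·[z(H)² − z(FA)²] = −0.5 × (2.179 − 0.219) = -0.980

ln β = -0.98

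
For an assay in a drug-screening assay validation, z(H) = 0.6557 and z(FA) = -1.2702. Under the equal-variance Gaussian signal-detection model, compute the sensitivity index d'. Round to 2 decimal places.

d' = 1.93

d' = z(H) − z(FA) = 0.6557 − (-1.2702) = 1.9259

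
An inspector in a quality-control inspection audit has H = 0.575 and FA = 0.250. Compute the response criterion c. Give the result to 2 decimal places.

z(H) = 0.1891
z(FA) = -0.6745
c = −½·[z(H) + z(FA)] = −0.5 × (0.1891 + (-0.6745)) = 0.2427
c > 0: the inspector has a conservative response bias.

c = 0.24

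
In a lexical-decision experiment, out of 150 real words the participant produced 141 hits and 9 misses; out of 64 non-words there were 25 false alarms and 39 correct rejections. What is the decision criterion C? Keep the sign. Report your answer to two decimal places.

C = -0.64

H = 141/150 = 0.9400
FA = 25/64 = 0.3906
Φ⁻¹(H) = 1.555
Φ⁻¹(FA) = -0.278
c = −½·[z(H) + z(FA)] = −0.5 × (1.555 + (-0.278)) = -0.6385
c < 0: the participant has a liberal response bias.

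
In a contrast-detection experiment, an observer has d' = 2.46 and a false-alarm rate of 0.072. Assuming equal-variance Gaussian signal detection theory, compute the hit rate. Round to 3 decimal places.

hit rate = 0.841

z(false-alarm rate) = z(0.072) = -1.4611
z(H) = z(FA) + d' = -1.4611 + 2.46 = 0.9989
hit rate = Φ(0.9989) = 0.8411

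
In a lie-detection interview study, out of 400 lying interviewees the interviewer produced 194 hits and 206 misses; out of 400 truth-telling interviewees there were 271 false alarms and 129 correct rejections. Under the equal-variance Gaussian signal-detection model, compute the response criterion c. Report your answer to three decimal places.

H = 194/400 = 0.4850
FA = 271/400 = 0.6775
Φ⁻¹(H) = Φ⁻¹(0.4850) = -0.0376
Φ⁻¹(FA) = Φ⁻¹(0.6775) = 0.4607
c = −½·[z(H) + z(FA)] = −0.5 × (-0.0376 + 0.4607) = -0.21155
c < 0: the interviewer has a liberal response bias.

c = -0.212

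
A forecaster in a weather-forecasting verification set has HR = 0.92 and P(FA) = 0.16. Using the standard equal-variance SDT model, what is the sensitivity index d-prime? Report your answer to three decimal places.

d-prime = 2.400

z(H) = 1.4051
z(FA) = -0.9945
d' = z(H) − z(FA) = 1.4051 − (-0.9945) = 2.3996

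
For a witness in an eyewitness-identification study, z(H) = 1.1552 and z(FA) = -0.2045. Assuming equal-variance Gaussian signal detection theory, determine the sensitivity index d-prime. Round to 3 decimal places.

d-prime = 1.360

d' = z(H) − z(FA) = 1.1552 − (-0.2045) = 1.3597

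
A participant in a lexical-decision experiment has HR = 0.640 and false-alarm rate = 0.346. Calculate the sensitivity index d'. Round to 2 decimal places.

Φ⁻¹(H) = Φ⁻¹(0.640) = 0.358
Φ⁻¹(FA) = Φ⁻¹(0.346) = -0.396
d' = z(H) − z(FA) = 0.358 − (-0.396) = 0.754

d' = 0.75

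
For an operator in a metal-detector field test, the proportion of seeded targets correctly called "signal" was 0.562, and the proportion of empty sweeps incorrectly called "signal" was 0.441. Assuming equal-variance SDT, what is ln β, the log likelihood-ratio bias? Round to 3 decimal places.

z(H) = 0.1560
z(FA) = -0.1484
ln β = −½·[z(H)² − z(FA)²] = −0.5 × (0.0243 − 0.0220) = -0.00115

ln β = -0.001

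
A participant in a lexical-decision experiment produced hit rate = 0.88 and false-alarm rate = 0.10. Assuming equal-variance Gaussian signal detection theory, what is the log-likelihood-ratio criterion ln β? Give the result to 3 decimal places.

z(H) = z(0.88) = 1.1750
z(FA) = z(0.10) = -1.2816
ln β = −½·[z(H)² − z(FA)²] = −0.5 × (1.3806 − 1.6425) = 0.13095

ln β = 0.131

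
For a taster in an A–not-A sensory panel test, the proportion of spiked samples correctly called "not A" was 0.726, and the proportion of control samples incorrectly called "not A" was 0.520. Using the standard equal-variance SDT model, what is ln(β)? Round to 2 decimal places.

Φ⁻¹(H) = 0.601
Φ⁻¹(FA) = 0.050
ln β = −½·[z(H)² − z(FA)²] = −0.5 × (0.361 − 0.003) = -0.179

ln β = -0.18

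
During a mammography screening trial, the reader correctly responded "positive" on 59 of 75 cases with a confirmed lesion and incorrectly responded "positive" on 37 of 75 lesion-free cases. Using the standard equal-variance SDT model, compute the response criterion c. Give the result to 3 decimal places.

c = -0.389

H = 59/75 = 0.7867
FA = 37/75 = 0.4933
Φ⁻¹(H) = 0.7950
Φ⁻¹(FA) = -0.0168
c = −½·[z(H) + z(FA)] = −0.5 × (0.7950 + (-0.0168)) = -0.3891
c < 0: the reader has a liberal response bias.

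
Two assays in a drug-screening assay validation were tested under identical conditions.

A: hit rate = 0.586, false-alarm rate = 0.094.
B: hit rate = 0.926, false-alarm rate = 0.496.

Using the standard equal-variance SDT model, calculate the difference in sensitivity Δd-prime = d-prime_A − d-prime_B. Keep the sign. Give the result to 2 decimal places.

A: z(0.586) = 0.217, z(0.094) = -1.317, d' = 1.534
B: z(0.926) = 1.447, z(0.496) = -0.010, d' = 1.457
Δd' = d'_A − d'_B = 1.534 − 1.457 = 0.077
A has the higher sensitivity.

Δd-prime = 0.08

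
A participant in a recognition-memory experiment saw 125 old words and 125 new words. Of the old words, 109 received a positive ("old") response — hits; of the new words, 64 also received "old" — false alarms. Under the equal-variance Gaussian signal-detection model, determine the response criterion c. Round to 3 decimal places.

c = -0.583

H = 109/125 = 0.8720
FA = 64/125 = 0.5120
Φ⁻¹(H) = 1.1359
Φ⁻¹(FA) = 0.0301
c = −½·[z(H) + z(FA)] = −0.5 × (1.1359 + 0.0301) = -0.5830
c < 0: the participant has a liberal response bias.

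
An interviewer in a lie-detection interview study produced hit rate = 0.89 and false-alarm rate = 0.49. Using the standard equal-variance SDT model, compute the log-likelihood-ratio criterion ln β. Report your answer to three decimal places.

ln β = -0.752

z(0.89) = 1.2265, z(0.49) = -0.0251
ln β = −½·[z(H)² − z(FA)²] = −0.5 × (1.5043 − 0.0006) = -0.75185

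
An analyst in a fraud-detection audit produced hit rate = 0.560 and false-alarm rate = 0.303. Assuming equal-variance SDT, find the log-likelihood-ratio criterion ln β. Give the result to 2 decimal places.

Φ⁻¹(H) = Φ⁻¹(0.560) = 0.151
Φ⁻¹(FA) = Φ⁻¹(0.303) = -0.516
ln β = −½·[z(H)² − z(FA)²] = −0.5 × (0.023 − 0.266) = 0.1215

ln β = 0.12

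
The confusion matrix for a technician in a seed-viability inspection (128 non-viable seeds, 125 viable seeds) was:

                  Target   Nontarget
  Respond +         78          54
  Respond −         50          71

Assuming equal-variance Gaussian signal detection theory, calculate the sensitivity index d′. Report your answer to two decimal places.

d′ = 0.45

H = 78/128 = 0.6094
FA = 54/125 = 0.4320
z(H) = 0.2778
z(FA) = -0.1713
d' = z(H) − z(FA) = 0.2778 − (-0.1713) = 0.4491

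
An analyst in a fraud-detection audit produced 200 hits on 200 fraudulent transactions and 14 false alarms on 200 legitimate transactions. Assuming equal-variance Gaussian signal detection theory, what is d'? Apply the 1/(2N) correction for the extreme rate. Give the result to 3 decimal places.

The hit rate is 200/200 = 1, so apply the 1/(2N) correction: H → 1 − 1/(2·200) = 0.99750.
z(H) = z(0.99750) = 2.8070
z(FA) = z(0.07000) = -1.4758
d' = 2.8070 − (-1.4758) = 4.2828

d' = 4.283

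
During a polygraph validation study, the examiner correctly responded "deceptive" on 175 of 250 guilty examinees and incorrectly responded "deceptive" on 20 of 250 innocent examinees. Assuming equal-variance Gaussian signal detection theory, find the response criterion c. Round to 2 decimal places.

c = 0.44

H = 175/250 = 0.7000
FA = 20/250 = 0.0800
z(H) = z(0.7000) = 0.5244
z(FA) = z(0.0800) = -1.4051
c = −½·[z(H) + z(FA)] = −0.5 × (0.5244 + (-1.4051)) = 0.44035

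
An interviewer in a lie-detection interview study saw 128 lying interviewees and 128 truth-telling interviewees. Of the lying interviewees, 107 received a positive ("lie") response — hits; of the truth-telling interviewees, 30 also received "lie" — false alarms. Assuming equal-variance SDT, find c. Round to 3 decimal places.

c = -0.127

H = 107/128 = 0.8359
FA = 30/128 = 0.2344
z(0.8359) = 0.9777, z(0.2344) = -0.7244
c = −½·[z(H) + z(FA)] = −0.5 × (0.9777 + (-0.7244)) = -0.12665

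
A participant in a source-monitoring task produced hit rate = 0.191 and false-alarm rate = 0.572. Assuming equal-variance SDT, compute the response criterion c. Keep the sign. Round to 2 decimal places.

c = 0.35

z(H) = -0.8742
z(FA) = 0.1815
c = −½·[z(H) + z(FA)] = −0.5 × (-0.8742 + 0.1815) = 0.34635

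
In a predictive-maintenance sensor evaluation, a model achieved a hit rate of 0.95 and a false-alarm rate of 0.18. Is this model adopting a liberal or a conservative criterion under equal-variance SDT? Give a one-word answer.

liberal

z(H) = 1.645, z(FA) = -0.915
c = −½·(z(H) + z(FA)) = -0.365
c < 0 → liberal criterion (biased toward responding “yes”).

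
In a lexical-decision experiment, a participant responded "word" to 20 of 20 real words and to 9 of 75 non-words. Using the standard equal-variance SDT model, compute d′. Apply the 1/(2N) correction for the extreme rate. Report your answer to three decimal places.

The hit rate is 20/20 = 1, so apply the 1/(2N) correction: H → 1 − 1/(2·20) = 0.97500.
z(H) = z(0.97500) = 1.9600
z(FA) = z(0.12000) = -1.1750
d' = 1.9600 − (-1.1750) = 3.1350

d′ = 3.135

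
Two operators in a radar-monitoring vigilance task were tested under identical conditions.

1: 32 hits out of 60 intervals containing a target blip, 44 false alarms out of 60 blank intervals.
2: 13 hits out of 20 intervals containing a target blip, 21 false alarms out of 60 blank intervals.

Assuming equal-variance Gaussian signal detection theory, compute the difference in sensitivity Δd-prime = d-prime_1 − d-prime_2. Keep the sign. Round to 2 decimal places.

Δd-prime = -1.31

1: z(0.5333) = 0.084, z(0.7333) = 0.623, d' = -0.539
2: z(0.6500) = 0.385, z(0.3500) = -0.385, d' = 0.770
Δd' = d'_1 − d'_2 = -0.539 − 0.770 = -1.309
2 has the higher sensitivity.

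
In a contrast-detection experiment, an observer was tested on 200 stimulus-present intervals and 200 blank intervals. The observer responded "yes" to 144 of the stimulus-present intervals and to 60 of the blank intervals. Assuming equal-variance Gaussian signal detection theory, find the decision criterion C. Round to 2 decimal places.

C = -0.03

H = 144/200 = 0.7200
FA = 60/200 = 0.3000
Φ⁻¹(H) = Φ⁻¹(0.7200) = 0.583
Φ⁻¹(FA) = Φ⁻¹(0.3000) = -0.524
c = −½·[z(H) + z(FA)] = −0.5 × (0.583 + (-0.524)) = -0.0295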